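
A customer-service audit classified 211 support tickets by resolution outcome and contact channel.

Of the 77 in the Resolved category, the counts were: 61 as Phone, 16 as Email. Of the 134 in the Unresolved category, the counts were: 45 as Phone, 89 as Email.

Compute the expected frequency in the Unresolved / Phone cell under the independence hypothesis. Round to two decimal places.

Row total (Unresolved) = 134; column total (Phone) = 106; grand total N = 211.
Expected count = (row total × column total) / N = 134 × 106 / 211 = 67.32.

67.32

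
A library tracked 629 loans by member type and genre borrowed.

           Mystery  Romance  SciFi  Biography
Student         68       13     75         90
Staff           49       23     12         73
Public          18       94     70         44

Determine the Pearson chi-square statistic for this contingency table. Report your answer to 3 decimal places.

156.681

Row totals: 246, 157, 226. Column totals: 135, 130, 157, 207. Grand total N = 629.
Expected counts (row total × column total / N):
  Student, Mystery: 246×135/629 = 52.7981
  Student, Romance: 246×130/629 = 50.8426
  Student, SciFi: 246×157/629 = 61.4022
  Student, Biography: 246×207/629 = 80.9571
  Staff, Mystery: 157×135/629 = 33.6963
  Staff, Romance: 157×130/629 = 32.4483
  Staff, SciFi: 157×157/629 = 39.1876
  Staff, Biography: 157×207/629 = 51.6677
  Public, Mystery: 226×135/629 = 48.5056
  Public, Romance: 226×130/629 = 46.7091
  Public, SciFi: 226×157/629 = 56.4102
  Public, Biography: 226×207/629 = 74.3752
Contributions (O − E)²/E:
  (68 − 52.7981)²/52.7981 = 4.3770
  (13 − 50.8426)²/50.8426 = 28.1666
  (75 − 61.4022)²/61.4022 = 3.0113
  (90 − 80.9571)²/80.9571 = 1.0101
  (49 − 33.6963)²/33.6963 = 6.9504
  (23 − 32.4483)²/32.4483 = 2.7512
  (12 − 39.1876)²/39.1876 = 18.8622
  (73 − 51.6677)²/51.6677 = 8.8076
  (18 − 48.5056)²/48.5056 = 19.1852
  (94 − 46.7091)²/46.7091 = 47.8799
  (70 − 56.4102)²/56.4102 = 3.2739
  (44 − 74.3752)²/74.3752 = 12.4054
χ² = 4.3770 + 28.1666 + 3.0113 + 1.0101 + 6.9504 + 2.7512 + 18.8622 + 8.8076 + 19.1852 + 47.8799 + 3.2739 + 12.4054 = 156.681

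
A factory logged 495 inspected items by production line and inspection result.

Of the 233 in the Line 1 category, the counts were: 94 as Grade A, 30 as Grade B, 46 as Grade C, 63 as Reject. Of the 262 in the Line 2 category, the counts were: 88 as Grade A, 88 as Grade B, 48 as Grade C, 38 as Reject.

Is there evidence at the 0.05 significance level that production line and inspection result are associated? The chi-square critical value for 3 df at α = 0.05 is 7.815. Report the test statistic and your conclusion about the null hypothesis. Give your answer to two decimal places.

33.35; reject H₀

Row totals: 233, 262. Column totals: 182, 118, 94, 101. Grand total N = 495.
Expected counts (row total × column total / N):
  Line 1, Grade A: 233×182/495 = 85.669
  Line 1, Grade B: 233×118/495 = 55.543
  Line 1, Grade C: 233×94/495 = 44.246
  Line 1, Reject: 233×101/495 = 47.541
  Line 2, Grade A: 262×182/495 = 96.331
  Line 2, Grade B: 262×118/495 = 62.457
  Line 2, Grade C: 262×94/495 = 49.754
  Line 2, Reject: 262×101/495 = 53.459
Contributions (O − E)²/E:
  (94 − 85.669)²/85.669 = 0.8102
  (30 − 55.543)²/55.543 = 11.7467
  (46 − 44.246)²/44.246 = 0.0695
  (63 − 47.541)²/47.541 = 5.0268
  (88 − 96.331)²/96.331 = 0.7205
  (88 − 62.457)²/62.457 = 10.4463
  (48 − 49.754)²/49.754 = 0.0618
  (38 − 53.459)²/53.459 = 4.4704
χ² = 0.8102 + 11.7467 + 0.0695 + 5.0268 + 0.7205 + 10.4463 + 0.0618 + 4.4704 = 33.35
df = (2−1)(4−1) = 3. Since 33.35 > 7.815, reject the null hypothesis of independence at α = 0.05.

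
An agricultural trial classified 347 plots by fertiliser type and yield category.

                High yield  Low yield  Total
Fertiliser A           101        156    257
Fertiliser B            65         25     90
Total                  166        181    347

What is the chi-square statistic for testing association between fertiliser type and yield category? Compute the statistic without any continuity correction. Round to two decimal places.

Grand total N = 347.
Expected counts (row total × column total / N):
  Fertiliser A, High yield: 257×166/347 = 122.945
  Fertiliser A, Low yield: 257×181/347 = 134.055
  Fertiliser B, High yield: 90×166/347 = 43.055
  Fertiliser B, Low yield: 90×181/347 = 46.945
Contributions (O − E)²/E:
  (101 − 122.945)²/122.945 = 3.9171
  (156 − 134.055)²/134.055 = 3.5924
  (65 − 43.055)²/43.055 = 11.1853
  (25 − 46.945)²/46.945 = 10.2585
χ² = 3.9171 + 3.5924 + 11.1853 + 10.2585 = 28.95

28.95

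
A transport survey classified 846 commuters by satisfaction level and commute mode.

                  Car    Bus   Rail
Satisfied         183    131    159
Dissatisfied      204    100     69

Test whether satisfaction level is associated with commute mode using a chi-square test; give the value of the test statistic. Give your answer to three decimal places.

Row totals: 473, 373. Column totals: 387, 231, 228. Grand total N = 846.
Expected counts (row total × column total / N):
  Satisfied, Car: 473×387/846 = 216.3723
  Satisfied, Bus: 473×231/846 = 129.1525
  Satisfied, Rail: 473×228/846 = 127.4752
  Dissatisfied, Car: 373×387/846 = 170.6277
  Dissatisfied, Bus: 373×231/846 = 101.8475
  Dissatisfied, Rail: 373×228/846 = 100.5248
Contributions (O − E)²/E:
  (183 − 216.3723)²/216.3723 = 5.1472
  (131 − 129.1525)²/129.1525 = 0.0264
  (159 − 127.4752)²/127.4752 = 7.7961
  (204 − 170.6277)²/170.6277 = 6.5271
  (100 − 101.8475)²/101.8475 = 0.0335
  (69 − 100.5248)²/100.5248 = 9.8862
χ² = 5.1472 + 0.0264 + 7.7961 + 6.5271 + 0.0335 + 9.8862 = 29.417

29.417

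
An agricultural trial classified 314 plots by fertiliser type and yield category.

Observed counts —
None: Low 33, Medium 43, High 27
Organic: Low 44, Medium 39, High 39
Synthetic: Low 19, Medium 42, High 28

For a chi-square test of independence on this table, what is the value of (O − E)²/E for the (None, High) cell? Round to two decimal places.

0.48

Row total (None) = 103; column total (High) = 94; N = 314.
Expected count E = 103 × 94 / 314 = 30.834.
Contribution = (O − E)²/E = (27 − 30.834)² / 30.834 = 0.48.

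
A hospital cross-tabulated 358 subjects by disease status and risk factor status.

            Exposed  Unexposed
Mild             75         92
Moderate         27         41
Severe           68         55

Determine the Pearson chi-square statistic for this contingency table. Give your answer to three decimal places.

5.095

Row totals: 167, 68, 123. Column totals: 170, 188. Grand total N = 358.
Expected counts (row total × column total / N):
  Mild, Exposed: 167×170/358 = 79.3017
  Mild, Unexposed: 167×188/358 = 87.6983
  Moderate, Exposed: 68×170/358 = 32.2905
  Moderate, Unexposed: 68×188/358 = 35.7095
  Severe, Exposed: 123×170/358 = 58.4078
  Severe, Unexposed: 123×188/358 = 64.5922
Contributions (O − E)²/E:
  (75 − 79.3017)²/79.3017 = 0.2333
  (92 − 87.6983)²/87.6983 = 0.2110
  (27 − 32.2905)²/32.2905 = 0.8668
  (41 − 35.7095)²/35.7095 = 0.7838
  (68 − 58.4078)²/58.4078 = 1.5753
  (55 − 64.5922)²/64.5922 = 1.4245
χ² = 0.2333 + 0.2110 + 0.8668 + 0.7838 + 1.5753 + 1.4245 = 5.095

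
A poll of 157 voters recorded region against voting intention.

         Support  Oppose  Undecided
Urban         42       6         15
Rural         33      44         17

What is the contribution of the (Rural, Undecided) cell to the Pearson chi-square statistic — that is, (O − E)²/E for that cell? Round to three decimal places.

0.243

Row total (Rural) = 94; column total (Undecided) = 32; N = 157.
Expected count E = 94 × 32 / 157 = 19.1592.
Contribution = (O − E)²/E = (17 − 19.1592)² / 19.1592 = 0.243.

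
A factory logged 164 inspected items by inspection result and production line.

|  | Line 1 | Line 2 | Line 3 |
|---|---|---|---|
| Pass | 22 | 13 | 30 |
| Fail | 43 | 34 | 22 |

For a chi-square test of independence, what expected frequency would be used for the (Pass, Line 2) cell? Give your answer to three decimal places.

Row total (Pass) = 65; column total (Line 2) = 47; grand total N = 164.
Expected count = (row total × column total) / N = 65 × 47 / 164 = 18.628.

18.628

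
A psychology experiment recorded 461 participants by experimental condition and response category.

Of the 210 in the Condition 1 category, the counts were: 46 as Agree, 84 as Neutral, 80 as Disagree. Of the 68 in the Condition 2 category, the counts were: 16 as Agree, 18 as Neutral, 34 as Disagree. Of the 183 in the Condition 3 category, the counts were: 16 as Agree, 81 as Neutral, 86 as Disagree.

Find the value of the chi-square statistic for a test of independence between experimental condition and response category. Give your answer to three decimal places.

18.623

Row totals: 210, 68, 183. Column totals: 78, 183, 200. Grand total N = 461.
Expected counts (row total × column total / N):
  Condition 1, Agree: 210×78/461 = 35.5315
  Condition 1, Neutral: 210×183/461 = 83.3623
  Condition 1, Disagree: 210×200/461 = 91.1063
  Condition 2, Agree: 68×78/461 = 11.5054
  Condition 2, Neutral: 68×183/461 = 26.9935
  Condition 2, Disagree: 68×200/461 = 29.5011
  Condition 3, Agree: 183×78/461 = 30.9631
  Condition 3, Neutral: 183×183/461 = 72.6443
  Condition 3, Disagree: 183×200/461 = 79.3926
Contributions (O − E)²/E:
  (46 − 35.5315)²/35.5315 = 3.0843
  (84 − 83.3623)²/83.3623 = 0.0049
  (80 − 91.1063)²/91.1063 = 1.3539
  (16 − 11.5054)²/11.5054 = 1.7558
  (18 − 26.9935)²/26.9935 = 2.9964
  (34 − 29.5011)²/29.5011 = 0.6861
  (16 − 30.9631)²/30.9631 = 7.2310
  (81 − 72.6443)²/72.6443 = 0.9611
  (86 − 79.3926)²/79.3926 = 0.5499
χ² = 3.0843 + 0.0049 + 1.3539 + 1.7558 + 2.9964 + 0.6861 + 7.2310 + 0.9611 + 0.5499 = 18.623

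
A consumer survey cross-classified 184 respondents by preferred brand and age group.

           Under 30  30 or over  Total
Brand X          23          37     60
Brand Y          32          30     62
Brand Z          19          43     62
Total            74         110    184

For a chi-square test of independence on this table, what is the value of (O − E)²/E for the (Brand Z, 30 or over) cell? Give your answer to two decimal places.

0.95

Row total (Brand Z) = 62; column total (30 or over) = 110; N = 184.
Expected count E = 62 × 110 / 184 = 37.065.
Contribution = (O − E)²/E = (43 − 37.065)² / 37.065 = 0.95.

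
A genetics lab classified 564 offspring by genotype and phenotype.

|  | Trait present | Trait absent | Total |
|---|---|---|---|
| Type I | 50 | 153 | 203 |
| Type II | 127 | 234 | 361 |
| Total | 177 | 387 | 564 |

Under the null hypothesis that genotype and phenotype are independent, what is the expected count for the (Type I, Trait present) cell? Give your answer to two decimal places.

Row total (Type I) = 203; column total (Trait present) = 177; grand total N = 564.
Expected count = (row total × column total) / N = 203 × 177 / 564 = 63.71.

63.71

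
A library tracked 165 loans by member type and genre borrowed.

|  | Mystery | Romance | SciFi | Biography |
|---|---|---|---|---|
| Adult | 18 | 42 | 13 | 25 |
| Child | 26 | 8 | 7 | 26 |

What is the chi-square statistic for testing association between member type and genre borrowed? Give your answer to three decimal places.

21.323

Row totals: 98, 67. Column totals: 44, 50, 20, 51. Grand total N = 165.
Expected counts (row total × column total / N):
  Adult, Mystery: 98×44/165 = 26.13333
  Adult, Romance: 98×50/165 = 29.69697
  Adult, SciFi: 98×20/165 = 11.87879
  Adult, Biography: 98×51/165 = 30.29091
  Child, Mystery: 67×44/165 = 17.86667
  Child, Romance: 67×50/165 = 20.30303
  Child, SciFi: 67×20/165 = 8.12121
  Child, Biography: 67×51/165 = 20.70909
Contributions (O − E)²/E:
  (18 − 26.13333)²/26.13333 = 2.5313
  (42 − 29.69697)²/29.69697 = 5.0970
  (13 − 11.87879)²/11.87879 = 0.1058
  (25 − 30.29091)²/30.29091 = 0.9242
  (26 − 17.86667)²/17.86667 = 3.7025
  (8 − 20.30303)²/20.30303 = 7.4553
  (7 − 8.12121)²/8.12121 = 0.1548
  (26 − 20.70909)²/20.70909 = 1.3518
χ² = 2.5313 + 5.0970 + 0.1058 + 0.9242 + 3.7025 + 7.4553 + 0.1548 + 1.3518 = 21.323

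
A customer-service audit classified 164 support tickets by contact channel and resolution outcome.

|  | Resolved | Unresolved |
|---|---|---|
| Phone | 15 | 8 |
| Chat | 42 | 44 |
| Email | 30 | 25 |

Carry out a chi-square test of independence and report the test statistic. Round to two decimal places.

Row totals: 23, 86, 55. Column totals: 87, 77. Grand total N = 164.
Expected counts (row total × column total / N):
  Phone, Resolved: 23×87/164 = 12.201
  Phone, Unresolved: 23×77/164 = 10.799
  Chat, Resolved: 86×87/164 = 45.622
  Chat, Unresolved: 86×77/164 = 40.378
  Email, Resolved: 55×87/164 = 29.177
  Email, Unresolved: 55×77/164 = 25.823
Contributions (O − E)²/E:
  (15 − 12.201)²/12.201 = 0.6421
  (8 − 10.799)²/10.799 = 0.7255
  (42 − 45.622)²/45.622 = 0.2876
  (44 − 40.378)²/40.378 = 0.3249
  (30 − 29.177)²/29.177 = 0.0232
  (25 − 25.823)²/25.823 = 0.0262
χ² = 0.6421 + 0.7255 + 0.2876 + 0.3249 + 0.0232 + 0.0262 = 2.03

2.03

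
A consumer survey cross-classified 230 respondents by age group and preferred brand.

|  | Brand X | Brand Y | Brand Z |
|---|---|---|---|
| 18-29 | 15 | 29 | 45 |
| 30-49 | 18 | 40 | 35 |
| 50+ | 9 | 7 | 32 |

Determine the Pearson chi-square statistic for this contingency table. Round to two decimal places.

Row totals: 89, 93, 48. Column totals: 42, 76, 112. Grand total N = 230.
Expected counts (row total × column total / N):
  18-29, Brand X: 89×42/230 = 16.252
  18-29, Brand Y: 89×76/230 = 29.409
  18-29, Brand Z: 89×112/230 = 43.339
  30-49, Brand X: 93×42/230 = 16.983
  30-49, Brand Y: 93×76/230 = 30.730
  30-49, Brand Z: 93×112/230 = 45.287
  50+, Brand X: 48×42/230 = 8.765
  50+, Brand Y: 48×76/230 = 15.861
  50+, Brand Z: 48×112/230 = 23.374
Contributions (O − E)²/E:
  (15 − 16.252)²/16.252 = 0.0964
  (29 − 29.409)²/29.409 = 0.0057
  (45 − 43.339)²/43.339 = 0.0637
  (18 − 16.983)²/16.983 = 0.0609
  (40 − 30.730)²/30.730 = 2.7964
  (35 − 45.287)²/45.287 = 2.3367
  (9 − 8.765)²/8.765 = 0.0063
  (7 − 15.861)²/15.861 = 4.9503
  (32 − 23.374)²/23.374 = 3.1834
χ² = 0.0964 + 0.0057 + 0.0637 + 0.0609 + 2.7964 + 2.3367 + 0.0063 + 4.9503 + 3.1834 = 13.50

13.50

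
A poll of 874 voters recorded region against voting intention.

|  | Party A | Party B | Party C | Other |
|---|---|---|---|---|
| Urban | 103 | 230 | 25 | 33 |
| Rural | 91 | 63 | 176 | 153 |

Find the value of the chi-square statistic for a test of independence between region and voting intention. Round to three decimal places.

280.204

Row totals: 391, 483. Column totals: 194, 293, 201, 186. Grand total N = 874.
Expected counts (row total × column total / N):
  Urban, Party A: 391×194/874 = 86.7895
  Urban, Party B: 391×293/874 = 131.0789
  Urban, Party C: 391×201/874 = 89.9211
  Urban, Other: 391×186/874 = 83.2105
  Rural, Party A: 483×194/874 = 107.2105
  Rural, Party B: 483×293/874 = 161.9211
  Rural, Party C: 483×201/874 = 111.0789
  Rural, Other: 483×186/874 = 102.7895
Contributions (O − E)²/E:
  (103 − 86.7895)²/86.7895 = 3.0278
  (230 − 131.0789)²/131.0789 = 74.6526
  (25 − 89.9211)²/89.9211 = 46.8716
  (33 − 83.2105)²/83.2105 = 30.2978
  (91 − 107.2105)²/107.2105 = 2.4511
  (63 − 161.9211)²/161.9211 = 60.4330
  (176 − 111.0789)²/111.0789 = 37.9437
  (153 − 102.7895)²/102.7895 = 24.5268
χ² = 3.0278 + 74.6526 + 46.8716 + 30.2978 + 2.4511 + 60.4330 + 37.9437 + 24.5268 = 280.204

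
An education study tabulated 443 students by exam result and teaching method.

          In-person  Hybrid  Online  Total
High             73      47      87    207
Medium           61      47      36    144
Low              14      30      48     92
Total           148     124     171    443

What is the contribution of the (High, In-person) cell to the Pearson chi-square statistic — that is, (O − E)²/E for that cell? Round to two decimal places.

Row total (High) = 207; column total (In-person) = 148; N = 443.
Expected count E = 207 × 148 / 443 = 69.156.
Contribution = (O − E)²/E = (73 − 69.156)² / 69.156 = 0.21.

0.21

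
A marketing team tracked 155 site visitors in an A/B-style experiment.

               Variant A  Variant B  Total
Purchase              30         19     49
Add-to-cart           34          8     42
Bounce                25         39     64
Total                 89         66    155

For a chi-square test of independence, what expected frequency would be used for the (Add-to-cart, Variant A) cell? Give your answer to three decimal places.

24.116

Row total (Add-to-cart) = 42; column total (Variant A) = 89; grand total N = 155.
Expected count = (row total × column total) / N = 42 × 89 / 155 = 24.116.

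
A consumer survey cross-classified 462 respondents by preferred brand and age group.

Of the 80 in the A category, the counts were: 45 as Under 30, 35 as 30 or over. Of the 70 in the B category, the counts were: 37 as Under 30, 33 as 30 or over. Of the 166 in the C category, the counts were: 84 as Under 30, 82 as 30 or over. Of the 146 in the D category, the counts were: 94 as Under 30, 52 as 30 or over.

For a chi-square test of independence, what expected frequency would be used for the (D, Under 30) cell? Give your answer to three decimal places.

82.165

Row total (D) = 146; column total (Under 30) = 260; grand total N = 462.
Expected count = (row total × column total) / N = 146 × 260 / 462 = 82.165.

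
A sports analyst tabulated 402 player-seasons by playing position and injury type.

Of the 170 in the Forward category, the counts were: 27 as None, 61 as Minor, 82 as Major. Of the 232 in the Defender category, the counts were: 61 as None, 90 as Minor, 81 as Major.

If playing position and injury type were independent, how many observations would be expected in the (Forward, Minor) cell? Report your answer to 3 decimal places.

Row total (Forward) = 170; column total (Minor) = 151; grand total N = 402.
Expected count = (row total × column total) / N = 170 × 151 / 402 = 63.856.

63.856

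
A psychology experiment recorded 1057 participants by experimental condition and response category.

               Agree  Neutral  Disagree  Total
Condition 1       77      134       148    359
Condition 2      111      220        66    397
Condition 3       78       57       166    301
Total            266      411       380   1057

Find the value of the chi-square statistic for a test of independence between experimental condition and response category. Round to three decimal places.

Grand total N = 1057.
Expected counts (row total × column total / N):
  Condition 1, Agree: 359×266/1057 = 90.3444
  Condition 1, Neutral: 359×411/1057 = 139.5922
  Condition 1, Disagree: 359×380/1057 = 129.0634
  Condition 2, Agree: 397×266/1057 = 99.9073
  Condition 2, Neutral: 397×411/1057 = 154.3680
  Condition 2, Disagree: 397×380/1057 = 142.7247
  Condition 3, Agree: 301×266/1057 = 75.7483
  Condition 3, Neutral: 301×411/1057 = 117.0397
  Condition 3, Disagree: 301×380/1057 = 108.2119
Contributions (O − E)²/E:
  (77 − 90.3444)²/90.3444 = 1.9710
  (134 − 139.5922)²/139.5922 = 0.2240
  (148 − 129.0634)²/129.0634 = 2.7784
  (111 − 99.9073)²/99.9073 = 1.2316
  (220 − 154.3680)²/154.3680 = 27.9045
  (66 − 142.7247)²/142.7247 = 41.2450
  (78 − 75.7483)²/75.7483 = 0.0669
  (57 − 117.0397)²/117.0397 = 30.7995
  (166 − 108.2119)²/108.2119 = 30.8604
χ² = 1.9710 + 0.2240 + 2.7784 + 1.2316 + 27.9045 + 41.2450 + 0.0669 + 30.7995 + 30.8604 = 137.081

137.081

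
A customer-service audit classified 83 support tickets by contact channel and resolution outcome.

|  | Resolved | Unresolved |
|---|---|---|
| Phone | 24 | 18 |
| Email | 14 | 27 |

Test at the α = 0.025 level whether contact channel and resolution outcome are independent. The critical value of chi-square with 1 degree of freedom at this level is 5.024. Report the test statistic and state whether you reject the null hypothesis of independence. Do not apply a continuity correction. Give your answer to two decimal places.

Row totals: 42, 41. Column totals: 38, 45. Grand total N = 83.
Expected counts (row total × column total / N):
  Phone, Resolved: 42×38/83 = 19.229
  Phone, Unresolved: 42×45/83 = 22.771
  Email, Resolved: 41×38/83 = 18.771
  Email, Unresolved: 41×45/83 = 22.229
Contributions (O − E)²/E:
  (24 − 19.229)²/19.229 = 1.1838
  (18 − 22.771)²/22.771 = 0.9996
  (14 − 18.771)²/18.771 = 1.2126
  (27 − 22.229)²/22.229 = 1.0240
χ² = 1.1838 + 0.9996 + 1.2126 + 1.0240 = 4.42
df = (2−1)(2−1) = 1. Since 4.42 < 5.024, fail to reject the null hypothesis of independence at α = 0.025.

4.42; fail to reject H₀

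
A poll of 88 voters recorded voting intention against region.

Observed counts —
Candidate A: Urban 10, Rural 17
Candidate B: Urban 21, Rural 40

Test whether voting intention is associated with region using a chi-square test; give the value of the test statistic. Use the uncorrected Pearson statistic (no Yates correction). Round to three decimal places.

0.056

Row totals: 27, 61. Column totals: 31, 57. Grand total N = 88.
Expected counts (row total × column total / N):
  Candidate A, Urban: 27×31/88 = 9.5114
  Candidate A, Rural: 27×57/88 = 17.4886
  Candidate B, Urban: 61×31/88 = 21.4886
  Candidate B, Rural: 61×57/88 = 39.5114
Contributions (O − E)²/E:
  (10 − 9.5114)²/9.5114 = 0.0251
  (17 − 17.4886)²/17.4886 = 0.0137
  (21 − 21.4886)²/21.4886 = 0.0111
  (40 − 39.5114)²/39.5114 = 0.0060
χ² = 0.0251 + 0.0137 + 0.0111 + 0.0060 = 0.056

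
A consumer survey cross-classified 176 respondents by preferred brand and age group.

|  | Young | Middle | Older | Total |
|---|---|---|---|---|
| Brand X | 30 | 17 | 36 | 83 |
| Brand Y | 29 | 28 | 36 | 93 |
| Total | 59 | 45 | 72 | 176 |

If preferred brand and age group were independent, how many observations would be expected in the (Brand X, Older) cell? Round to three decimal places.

Row total (Brand X) = 83; column total (Older) = 72; grand total N = 176.
Expected count = (row total × column total) / N = 83 × 72 / 176 = 33.955.

33.955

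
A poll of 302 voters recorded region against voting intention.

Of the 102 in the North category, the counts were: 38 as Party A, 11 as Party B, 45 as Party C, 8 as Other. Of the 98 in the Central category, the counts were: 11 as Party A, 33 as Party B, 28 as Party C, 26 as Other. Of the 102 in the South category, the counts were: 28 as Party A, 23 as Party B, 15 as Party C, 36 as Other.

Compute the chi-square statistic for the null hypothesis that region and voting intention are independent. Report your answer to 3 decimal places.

Row totals: 102, 98, 102. Column totals: 77, 67, 88, 70. Grand total N = 302.
Expected counts (row total × column total / N):
  North, Party A: 102×77/302 = 26.00662
  North, Party B: 102×67/302 = 22.62914
  North, Party C: 102×88/302 = 29.72185
  North, Other: 102×70/302 = 23.64238
  Central, Party A: 98×77/302 = 24.98675
  Central, Party B: 98×67/302 = 21.74172
  Central, Party C: 98×88/302 = 28.55629
  Central, Other: 98×70/302 = 22.71523
  South, Party A: 102×77/302 = 26.00662
  South, Party B: 102×67/302 = 22.62914
  South, Party C: 102×88/302 = 29.72185
  South, Other: 102×70/302 = 23.64238
Contributions (O − E)²/E:
  (38 − 26.00662)²/26.00662 = 5.5309
  (11 − 22.62914)²/22.62914 = 5.9762
  (45 − 29.72185)²/29.72185 = 7.8535
  (8 − 23.64238)²/23.64238 = 10.3494
  (11 − 24.98675)²/24.98675 = 7.8293
  (33 − 21.74172)²/21.74172 = 5.8298
  (28 − 28.55629)²/28.55629 = 0.0108
  (26 − 22.71523)²/22.71523 = 0.4750
  (28 − 26.00662)²/26.00662 = 0.1528
  (23 − 22.62914)²/22.62914 = 0.0061
  (15 − 29.72185)²/29.72185 = 7.2920
  (36 − 23.64238)²/23.64238 = 6.4592
χ² = 5.5309 + 5.9762 + 7.8535 + 10.3494 + 7.8293 + 5.8298 + 0.0108 + 0.4750 + 0.1528 + 0.0061 + 7.2920 + 6.4592 = 57.765

57.765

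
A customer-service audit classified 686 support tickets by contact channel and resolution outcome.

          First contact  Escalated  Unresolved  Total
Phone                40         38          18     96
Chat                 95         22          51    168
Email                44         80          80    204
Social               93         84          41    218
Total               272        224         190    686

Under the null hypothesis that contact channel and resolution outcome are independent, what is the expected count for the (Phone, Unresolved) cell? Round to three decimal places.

Row total (Phone) = 96; column total (Unresolved) = 190; grand total N = 686.
Expected count = (row total × column total) / N = 96 × 190 / 686 = 26.589.

26.589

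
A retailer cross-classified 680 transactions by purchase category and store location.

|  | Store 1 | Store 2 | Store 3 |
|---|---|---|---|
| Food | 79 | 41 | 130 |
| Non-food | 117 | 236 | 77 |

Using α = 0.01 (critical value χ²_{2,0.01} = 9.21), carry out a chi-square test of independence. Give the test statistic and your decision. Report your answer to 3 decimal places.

Row totals: 250, 430. Column totals: 196, 277, 207. Grand total N = 680.
Expected counts (row total × column total / N):
  Food, Store 1: 250×196/680 = 72.0588
  Food, Store 2: 250×277/680 = 101.8382
  Food, Store 3: 250×207/680 = 76.1029
  Non-food, Store 1: 430×196/680 = 123.9412
  Non-food, Store 2: 430×277/680 = 175.1618
  Non-food, Store 3: 430×207/680 = 130.8971
Contributions (O − E)²/E:
  (79 − 72.0588)²/72.0588 = 0.6686
  (41 − 101.8382)²/101.8382 = 36.3448
  (130 − 76.1029)²/76.1029 = 38.1707
  (117 − 123.9412)²/123.9412 = 0.3887
  (236 − 175.1618)²/175.1618 = 21.1307
  (77 − 130.8971)²/130.8971 = 22.1922
χ² = 0.6686 + 36.3448 + 38.1707 + 0.3887 + 21.1307 + 22.1922 = 118.896
df = (2−1)(3−1) = 2. Since 118.896 > 9.21, reject the null hypothesis of independence at α = 0.01.

118.896; reject H₀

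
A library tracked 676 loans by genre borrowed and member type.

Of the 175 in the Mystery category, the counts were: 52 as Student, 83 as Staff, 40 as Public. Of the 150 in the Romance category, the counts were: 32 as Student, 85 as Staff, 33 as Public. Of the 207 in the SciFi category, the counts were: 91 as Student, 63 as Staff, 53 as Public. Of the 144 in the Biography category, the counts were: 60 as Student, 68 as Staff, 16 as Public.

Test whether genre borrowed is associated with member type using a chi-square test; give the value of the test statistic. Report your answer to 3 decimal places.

40.077

Row totals: 175, 150, 207, 144. Column totals: 235, 299, 142. Grand total N = 676.
Expected counts (row total × column total / N):
  Mystery, Student: 175×235/676 = 60.83580
  Mystery, Staff: 175×299/676 = 77.40385
  Mystery, Public: 175×142/676 = 36.76036
  Romance, Student: 150×235/676 = 52.14497
  Romance, Staff: 150×299/676 = 66.34615
  Romance, Public: 150×142/676 = 31.50888
  SciFi, Student: 207×235/676 = 71.96006
  SciFi, Staff: 207×299/676 = 91.55769
  SciFi, Public: 207×142/676 = 43.48225
  Biography, Student: 144×235/676 = 50.05917
  Biography, Staff: 144×299/676 = 63.69231
  Biography, Public: 144×142/676 = 30.24852
Contributions (O − E)²/E:
  (52 − 60.83580)²/60.83580 = 1.2833
  (83 − 77.40385)²/77.40385 = 0.4046
  (40 − 36.76036)²/36.76036 = 0.2855
  (32 − 52.14497)²/52.14497 = 7.7825
  (85 − 66.34615)²/66.34615 = 5.2447
  (33 − 31.50888)²/31.50888 = 0.0706
  (91 − 71.96006)²/71.96006 = 5.0378
  (63 − 91.55769)²/91.55769 = 8.9074
  (53 − 43.48225)²/43.48225 = 2.0833
  (60 − 50.05917)²/50.05917 = 1.9741
  (68 − 63.69231)²/63.69231 = 0.2913
  (16 − 30.24852)²/30.24852 = 6.7117
χ² = 1.2833 + 0.4046 + 0.2855 + 7.7825 + 5.2447 + 0.0706 + 5.0378 + 8.9074 + 2.0833 + 1.9741 + 0.2913 + 6.7117 = 40.077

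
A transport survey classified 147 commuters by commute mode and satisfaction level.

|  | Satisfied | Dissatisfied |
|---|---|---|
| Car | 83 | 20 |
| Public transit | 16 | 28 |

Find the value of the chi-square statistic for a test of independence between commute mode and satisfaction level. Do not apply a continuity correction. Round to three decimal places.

27.412

Row totals: 103, 44. Column totals: 99, 48. Grand total N = 147.
Expected counts (row total × column total / N):
  Car, Satisfied: 103×99/147 = 69.36735
  Car, Dissatisfied: 103×48/147 = 33.63265
  Public transit, Satisfied: 44×99/147 = 29.63265
  Public transit, Dissatisfied: 44×48/147 = 14.36735
Contributions (O − E)²/E:
  (83 − 69.36735)²/69.36735 = 2.6792
  (20 − 33.63265)²/33.63265 = 5.5259
  (16 − 29.63265)²/29.63265 = 6.2718
  (28 − 14.36735)²/14.36735 = 12.9355
χ² = 2.6792 + 5.5259 + 6.2718 + 12.9355 = 27.412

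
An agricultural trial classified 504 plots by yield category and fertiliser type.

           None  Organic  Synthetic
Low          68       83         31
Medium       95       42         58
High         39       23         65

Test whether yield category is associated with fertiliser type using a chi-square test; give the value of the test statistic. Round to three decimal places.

61.255

Row totals: 182, 195, 127. Column totals: 202, 148, 154. Grand total N = 504.
Expected counts (row total × column total / N):
  Low, None: 182×202/504 = 72.9444
  Low, Organic: 182×148/504 = 53.4444
  Low, Synthetic: 182×154/504 = 55.6111
  Medium, None: 195×202/504 = 78.1548
  Medium, Organic: 195×148/504 = 57.2619
  Medium, Synthetic: 195×154/504 = 59.5833
  High, None: 127×202/504 = 50.9008
  High, Organic: 127×148/504 = 37.2937
  High, Synthetic: 127×154/504 = 38.8056
Contributions (O − E)²/E:
  (68 − 72.9444)²/72.9444 = 0.3351
  (83 − 53.4444)²/53.4444 = 16.3447
  (31 − 55.6111)²/55.6111 = 10.8918
  (95 − 78.1548)²/78.1548 = 3.6308
  (42 − 57.2619)²/57.2619 = 4.0677
  (58 − 59.5833)²/59.5833 = 0.0421
  (39 − 50.9008)²/50.9008 = 2.7825
  (23 − 37.2937)²/37.2937 = 5.4784
  (65 − 38.8056)²/38.8056 = 17.6816
χ² = 0.3351 + 16.3447 + 10.8918 + 3.6308 + 4.0677 + 0.0421 + 2.7825 + 5.4784 + 17.6816 = 61.255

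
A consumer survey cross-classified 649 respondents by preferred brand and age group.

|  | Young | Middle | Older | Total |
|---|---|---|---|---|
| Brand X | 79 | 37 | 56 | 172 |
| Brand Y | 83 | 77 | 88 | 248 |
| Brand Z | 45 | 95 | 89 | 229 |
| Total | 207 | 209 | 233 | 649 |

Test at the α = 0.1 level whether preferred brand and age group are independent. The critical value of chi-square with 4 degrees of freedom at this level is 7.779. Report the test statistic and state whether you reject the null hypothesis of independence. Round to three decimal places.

Grand total N = 649.
Expected counts (row total × column total / N):
  Brand X, Young: 172×207/649 = 54.8598
  Brand X, Middle: 172×209/649 = 55.3898
  Brand X, Older: 172×233/649 = 61.7504
  Brand Y, Young: 248×207/649 = 79.1002
  Brand Y, Middle: 248×209/649 = 79.8644
  Brand Y, Older: 248×233/649 = 89.0354
  Brand Z, Young: 229×207/649 = 73.0401
  Brand Z, Middle: 229×209/649 = 73.7458
  Brand Z, Older: 229×233/649 = 82.2142
Contributions (O − E)²/E:
  (79 − 54.8598)²/54.8598 = 10.6225
  (37 − 55.3898)²/55.3898 = 6.1055
  (56 − 61.7504)²/61.7504 = 0.5355
  (83 − 79.1002)²/79.1002 = 0.1923
  (77 − 79.8644)²/79.8644 = 0.1027
  (88 − 89.0354)²/89.0354 = 0.0120
  (45 − 73.0401)²/73.0401 = 10.7646
  (95 − 73.7458)²/73.7458 = 6.1257
  (89 − 82.2142)²/82.2142 = 0.5601
χ² = 10.6225 + 6.1055 + 0.5355 + 0.1923 + 0.1027 + 0.0120 + 10.7646 + 6.1257 + 0.5601 = 35.021
df = (3−1)(3−1) = 4. Since 35.021 > 7.779, reject the null hypothesis of independence at α = 0.1.

35.021; reject H₀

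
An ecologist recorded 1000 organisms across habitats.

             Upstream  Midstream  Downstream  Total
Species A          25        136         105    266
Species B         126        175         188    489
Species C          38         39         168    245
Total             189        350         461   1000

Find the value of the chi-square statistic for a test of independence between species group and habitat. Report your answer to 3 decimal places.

107.322

Grand total N = 1000.
Expected counts (row total × column total / N):
  Species A, Upstream: 266×189/1000 = 50.2740
  Species A, Midstream: 266×350/1000 = 93.1000
  Species A, Downstream: 266×461/1000 = 122.6260
  Species B, Upstream: 489×189/1000 = 92.4210
  Species B, Midstream: 489×350/1000 = 171.1500
  Species B, Downstream: 489×461/1000 = 225.4290
  Species C, Upstream: 245×189/1000 = 46.3050
  Species C, Midstream: 245×350/1000 = 85.7500
  Species C, Downstream: 245×461/1000 = 112.9450
Contributions (O − E)²/E:
  (25 − 50.2740)²/50.2740 = 12.7059
  (136 − 93.1000)²/93.1000 = 19.7681
  (105 − 122.6260)²/122.6260 = 2.5335
  (126 − 92.4210)²/92.4210 = 12.2001
  (175 − 171.1500)²/171.1500 = 0.0866
  (188 − 225.4290)²/225.4290 = 6.2145
  (38 − 46.3050)²/46.3050 = 1.4895
  (39 − 85.7500)²/85.7500 = 25.4876
  (168 − 112.9450)²/112.9450 = 26.8365
χ² = 12.7059 + 19.7681 + 2.5335 + 12.2001 + 0.0866 + 6.2145 + 1.4895 + 25.4876 + 26.8365 = 107.322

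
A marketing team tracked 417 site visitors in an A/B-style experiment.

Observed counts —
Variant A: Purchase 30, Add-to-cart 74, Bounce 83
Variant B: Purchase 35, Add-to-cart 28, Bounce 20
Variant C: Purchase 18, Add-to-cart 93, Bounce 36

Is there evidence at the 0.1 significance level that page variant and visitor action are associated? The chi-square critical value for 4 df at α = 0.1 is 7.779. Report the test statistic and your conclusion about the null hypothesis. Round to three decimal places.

52.471; reject H₀

Row totals: 187, 83, 147. Column totals: 83, 195, 139. Grand total N = 417.
Expected counts (row total × column total / N):
  Variant A, Purchase: 187×83/417 = 37.22062
  Variant A, Add-to-cart: 187×195/417 = 87.44604
  Variant A, Bounce: 187×139/417 = 62.33333
  Variant B, Purchase: 83×83/417 = 16.52038
  Variant B, Add-to-cart: 83×195/417 = 38.81295
  Variant B, Bounce: 83×139/417 = 27.66667
  Variant C, Purchase: 147×83/417 = 29.25899
  Variant C, Add-to-cart: 147×195/417 = 68.74101
  Variant C, Bounce: 147×139/417 = 49.00000
Contributions (O − E)²/E:
  (30 − 37.22062)²/37.22062 = 1.4008
  (74 − 87.44604)²/87.44604 = 2.0675
  (83 − 62.33333)²/62.33333 = 6.8521
  (35 − 16.52038)²/16.52038 = 20.6712
  (28 − 38.81295)²/38.81295 = 3.0124
  (20 − 27.66667)²/27.66667 = 2.1245
  (18 − 29.25899)²/29.25899 = 4.3325
  (93 − 68.74101)²/68.74101 = 8.5611
  (36 − 49.00000)²/49.00000 = 3.4490
χ² = 1.4008 + 2.0675 + 6.8521 + 20.6712 + 3.0124 + 2.1245 + 4.3325 + 8.5611 + 3.4490 = 52.471
df = (3−1)(3−1) = 4. Since 52.471 > 7.779, reject the null hypothesis of independence at α = 0.1.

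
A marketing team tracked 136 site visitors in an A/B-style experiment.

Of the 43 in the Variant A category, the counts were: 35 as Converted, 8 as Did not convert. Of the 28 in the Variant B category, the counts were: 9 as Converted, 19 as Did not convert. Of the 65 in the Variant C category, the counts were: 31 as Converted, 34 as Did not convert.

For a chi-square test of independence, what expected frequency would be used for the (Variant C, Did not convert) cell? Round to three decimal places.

29.154

Row total (Variant C) = 65; column total (Did not convert) = 61; grand total N = 136.
Expected count = (row total × column total) / N = 65 × 61 / 136 = 29.154.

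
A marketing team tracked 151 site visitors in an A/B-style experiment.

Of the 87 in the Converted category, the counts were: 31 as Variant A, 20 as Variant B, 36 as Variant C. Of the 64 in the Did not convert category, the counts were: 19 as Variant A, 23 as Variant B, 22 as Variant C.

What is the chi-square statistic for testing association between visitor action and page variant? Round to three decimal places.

Row totals: 87, 64. Column totals: 50, 43, 58. Grand total N = 151.
Expected counts (row total × column total / N):
  Converted, Variant A: 87×50/151 = 28.8079
  Converted, Variant B: 87×43/151 = 24.7748
  Converted, Variant C: 87×58/151 = 33.4172
  Did not convert, Variant A: 64×50/151 = 21.1921
  Did not convert, Variant B: 64×43/151 = 18.2252
  Did not convert, Variant C: 64×58/151 = 24.5828
Contributions (O − E)²/E:
  (31 − 28.8079)²/28.8079 = 0.1668
  (20 − 24.7748)²/24.7748 = 0.9202
  (36 − 33.4172)²/33.4172 = 0.1996
  (19 − 21.1921)²/21.1921 = 0.2267
  (23 − 18.2252)²/18.2252 = 1.2509
  (22 − 24.5828)²/24.5828 = 0.2714
χ² = 0.1668 + 0.9202 + 0.1996 + 0.2267 + 1.2509 + 0.2714 = 3.036

3.036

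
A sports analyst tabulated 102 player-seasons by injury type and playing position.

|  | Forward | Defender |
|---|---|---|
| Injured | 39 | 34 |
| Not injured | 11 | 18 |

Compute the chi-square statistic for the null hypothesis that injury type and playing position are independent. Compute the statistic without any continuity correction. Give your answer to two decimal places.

Row totals: 73, 29. Column totals: 50, 52. Grand total N = 102.
Expected counts (row total × column total / N):
  Injured, Forward: 73×50/102 = 35.784
  Injured, Defender: 73×52/102 = 37.216
  Not injured, Forward: 29×50/102 = 14.216
  Not injured, Defender: 29×52/102 = 14.784
Contributions (O − E)²/E:
  (39 − 35.784)²/35.784 = 0.2890
  (34 − 37.216)²/37.216 = 0.2779
  (11 − 14.216)²/14.216 = 0.7275
  (18 − 14.784)²/14.784 = 0.6996
χ² = 0.2890 + 0.2779 + 0.7275 + 0.6996 = 1.99

1.99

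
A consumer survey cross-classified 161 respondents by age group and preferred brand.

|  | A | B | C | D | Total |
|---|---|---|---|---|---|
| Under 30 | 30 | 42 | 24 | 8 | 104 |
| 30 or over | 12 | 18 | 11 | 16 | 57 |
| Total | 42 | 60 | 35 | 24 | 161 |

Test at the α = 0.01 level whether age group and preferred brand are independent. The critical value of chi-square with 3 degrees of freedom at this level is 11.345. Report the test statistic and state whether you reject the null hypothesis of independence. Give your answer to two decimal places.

12.12; reject H₀

Grand total N = 161.
Expected counts (row total × column total / N):
  Under 30, A: 104×42/161 = 27.130
  Under 30, B: 104×60/161 = 38.758
  Under 30, C: 104×35/161 = 22.609
  Under 30, D: 104×24/161 = 15.503
  30 or over, A: 57×42/161 = 14.870
  30 or over, B: 57×60/161 = 21.242
  30 or over, C: 57×35/161 = 12.391
  30 or over, D: 57×24/161 = 8.497
Contributions (O − E)²/E:
  (30 − 27.130)²/27.130 = 0.3036
  (42 − 38.758)²/38.758 = 0.2712
  (24 − 22.609)²/22.609 = 0.0856
  (8 − 15.503)²/15.503 = 3.6312
  (12 − 14.870)²/14.870 = 0.5539
  (18 − 21.242)²/21.242 = 0.4948
  (11 − 12.391)²/12.391 = 0.1562
  (16 − 8.497)²/8.497 = 6.6253
χ² = 0.3036 + 0.2712 + 0.0856 + 3.6312 + 0.5539 + 0.4948 + 0.1562 + 6.6253 = 12.12
df = (2−1)(4−1) = 3. Since 12.12 > 11.345, reject the null hypothesis of independence at α = 0.01.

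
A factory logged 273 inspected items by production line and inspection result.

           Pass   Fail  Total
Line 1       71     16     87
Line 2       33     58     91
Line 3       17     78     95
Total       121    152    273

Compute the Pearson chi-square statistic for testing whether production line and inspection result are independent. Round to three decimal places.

78.296

Grand total N = 273.
Expected counts (row total × column total / N):
  Line 1, Pass: 87×121/273 = 38.56044
  Line 1, Fail: 87×152/273 = 48.43956
  Line 2, Pass: 91×121/273 = 40.33333
  Line 2, Fail: 91×152/273 = 50.66667
  Line 3, Pass: 95×121/273 = 42.10623
  Line 3, Fail: 95×152/273 = 52.89377
Contributions (O − E)²/E:
  (71 − 38.56044)²/38.56044 = 27.2903
  (16 − 48.43956)²/48.43956 = 21.7245
  (33 − 40.33333)²/40.33333 = 1.3333
  (58 − 50.66667)²/50.66667 = 1.0614
  (17 − 42.10623)²/42.10623 = 14.9698
  (78 − 52.89377)²/52.89377 = 11.9168
χ² = 27.2903 + 21.7245 + 1.3333 + 1.0614 + 14.9698 + 11.9168 = 78.296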